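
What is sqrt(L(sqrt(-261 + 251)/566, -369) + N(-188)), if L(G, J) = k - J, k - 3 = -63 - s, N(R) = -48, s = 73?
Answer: 2*sqrt(47) ≈ 13.711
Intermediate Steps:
k = -133 (k = 3 + (-63 - 1*73) = 3 + (-63 - 73) = 3 - 136 = -133)
L(G, J) = -133 - J
sqrt(L(sqrt(-261 + 251)/566, -369) + N(-188)) = sqrt((-133 - 1*(-369)) - 48) = sqrt((-133 + 369) - 48) = sqrt(236 - 48) = sqrt(188) = 2*sqrt(47)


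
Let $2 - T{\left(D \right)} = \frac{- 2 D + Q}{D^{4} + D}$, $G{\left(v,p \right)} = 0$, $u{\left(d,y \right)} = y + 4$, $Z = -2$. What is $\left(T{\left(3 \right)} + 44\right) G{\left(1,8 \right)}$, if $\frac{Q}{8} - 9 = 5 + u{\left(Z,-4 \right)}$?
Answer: $0$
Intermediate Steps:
$u{\left(d,y \right)} = 4 + y$
$Q = 112$ ($Q = 72 + 8 \left(5 + \left(4 - 4\right)\right) = 72 + 8 \left(5 + 0\right) = 72 + 8 \cdot 5 = 72 + 40 = 112$)
$T{\left(D \right)} = 2 - \frac{112 - 2 D}{D + D^{4}}$ ($T{\left(D \right)} = 2 - \frac{- 2 D + 112}{D^{4} + D} = 2 - \frac{112 - 2 D}{D + D^{4}}$)
$\left(T{\left(3 \right)} + 44\right) G{\left(1,8 \right)} = \left(\frac{-112 + 2 \cdot 3^{4} + 4 \cdot 3}{3 + 3^{4}} + 44\right) 0 = \left(\frac{-112 + 2 \cdot 81 + 12}{3 + 81} + 44\right) 0 = \left(\frac{-112 + 162 + 12}{84} + 44\right) 0 = \left(\frac{1}{84} \cdot 62 + 44\right) 0 = \left(\frac{31}{42} + 44\right) 0 = \frac{1879}{42} \cdot 0 = 0$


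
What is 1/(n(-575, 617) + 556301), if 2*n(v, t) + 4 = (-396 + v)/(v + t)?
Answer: 84/46728145 ≈ 1.7976e-6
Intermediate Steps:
n(v, t) = -2 + (-396 + v)/(2*(t + v)) (n(v, t) = -2 + ((-396 + v)/(v + t))/2 = -2 + ((-396 + v)/(t + v))/2 = -2 + (-396 + v)/(2*(t + v)))
1/(n(-575, 617) + 556301) = 1/((-198 - 2*617 - 3/2*(-575))/(617 - 575) + 556301) = 1/((-198 - 1234 + 1725/2)/42 + 556301) = 1/((1/42)*(-1139/2) + 556301) = 1/(-1139/84 + 556301) = 1/(46728145/84) = 84/46728145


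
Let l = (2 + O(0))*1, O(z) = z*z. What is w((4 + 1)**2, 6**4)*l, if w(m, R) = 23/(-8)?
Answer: -23/4 ≈ -5.7500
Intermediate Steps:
O(z) = z**2
w(m, R) = -23/8 (w(m, R) = 23*(-1/8) = -23/8)
l = 2 (l = (2 + 0**2)*1 = (2 + 0)*1 = 2*1 = 2)
w((4 + 1)**2, 6**4)*l = -23/8*2 = -23/4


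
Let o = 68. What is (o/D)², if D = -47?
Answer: 4624/2209 ≈ 2.0933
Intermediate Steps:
(o/D)² = (68/(-47))² = (68*(-1/47))² = (-68/47)² = 4624/2209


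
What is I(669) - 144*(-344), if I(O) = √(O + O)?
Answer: 49536 + √1338 ≈ 49573.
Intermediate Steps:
I(O) = √2*√O (I(O) = √(2*O) = √2*√O)
I(669) - 144*(-344) = √2*√669 - 144*(-344) = √1338 - 1*(-49536) = √1338 + 49536 = 49536 + √1338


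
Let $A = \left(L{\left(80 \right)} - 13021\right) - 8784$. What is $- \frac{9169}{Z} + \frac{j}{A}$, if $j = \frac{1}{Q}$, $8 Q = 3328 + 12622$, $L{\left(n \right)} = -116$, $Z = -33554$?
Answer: $\frac{1602924216559}{5865909441150} \approx 0.27326$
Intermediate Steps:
$A = -21921$ ($A = \left(-116 - 13021\right) - 8784 = -13137 - 8784 = -21921$)
$Q = \frac{7975}{4}$ ($Q = \frac{3328 + 12622}{8} = \frac{1}{8} \cdot 15950 = \frac{7975}{4} \approx 1993.8$)
$j = \frac{4}{7975}$ ($j = \frac{1}{\frac{7975}{4}} = \frac{4}{7975} \approx 0.00050157$)
$- \frac{9169}{Z} + \frac{j}{A} = - \frac{9169}{-33554} + \frac{4}{7975 \left(-21921\right)} = \left(-9169\right) \left(- \frac{1}{33554}\right) + \frac{4}{7975} \left(- \frac{1}{21921}\right) = \frac{9169}{33554} - \frac{4}{174819975} = \frac{1602924216559}{5865909441150}$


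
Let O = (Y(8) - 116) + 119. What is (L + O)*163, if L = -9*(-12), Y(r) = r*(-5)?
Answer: 11573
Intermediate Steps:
Y(r) = -5*r
L = 108
O = -37 (O = (-5*8 - 116) + 119 = (-40 - 116) + 119 = -156 + 119 = -37)
(L + O)*163 = (108 - 37)*163 = 71*163 = 11573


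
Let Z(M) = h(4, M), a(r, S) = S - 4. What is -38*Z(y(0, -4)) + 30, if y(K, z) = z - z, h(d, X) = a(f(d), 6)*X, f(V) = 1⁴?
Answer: 30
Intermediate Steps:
f(V) = 1
a(r, S) = -4 + S
h(d, X) = 2*X (h(d, X) = (-4 + 6)*X = 2*X)
y(K, z) = 0
Z(M) = 2*M
-38*Z(y(0, -4)) + 30 = -76*0 + 30 = -38*0 + 30 = 0 + 30 = 30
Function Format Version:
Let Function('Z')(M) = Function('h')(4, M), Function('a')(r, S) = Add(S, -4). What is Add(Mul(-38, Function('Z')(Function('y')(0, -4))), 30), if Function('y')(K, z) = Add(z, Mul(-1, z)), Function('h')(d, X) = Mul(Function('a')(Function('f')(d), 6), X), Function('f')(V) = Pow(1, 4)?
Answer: 30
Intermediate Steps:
Function('f')(V) = 1
Function('a')(r, S) = Add(-4, S)
Function('h')(d, X) = Mul(2, X) (Function('h')(d, X) = Mul(Add(-4, 6), X) = Mul(2, X))
Function('y')(K, z) = 0
Function('Z')(M) = Mul(2, M)
Add(Mul(-38, Function('Z')(Function('y')(0, -4))), 30) = Add(Mul(-38, Mul(2, 0)), 30) = Add(Mul(-38, 0), 30) = Add(0, 30) = 30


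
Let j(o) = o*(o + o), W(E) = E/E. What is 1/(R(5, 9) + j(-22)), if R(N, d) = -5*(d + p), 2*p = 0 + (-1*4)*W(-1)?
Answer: 1/933 ≈ 0.0010718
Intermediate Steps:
W(E) = 1
p = -2 (p = (0 - 1*4*1)/2 = (0 - 4*1)/2 = (0 - 4)/2 = (1/2)*(-4) = -2)
j(o) = 2*o**2 (j(o) = o*(2*o) = 2*o**2)
R(N, d) = 10 - 5*d (R(N, d) = -5*(d - 2) = -5*(-2 + d) = 10 - 5*d)
1/(R(5, 9) + j(-22)) = 1/((10 - 5*9) + 2*(-22)**2) = 1/((10 - 45) + 2*484) = 1/(-35 + 968) = 1/933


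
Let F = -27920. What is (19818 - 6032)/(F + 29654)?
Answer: 6893/867 ≈ 7.9504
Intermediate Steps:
(19818 - 6032)/(F + 29654) = (19818 - 6032)/(-27920 + 29654) = 13786/1734 = 13786*(1/1734) = 6893/867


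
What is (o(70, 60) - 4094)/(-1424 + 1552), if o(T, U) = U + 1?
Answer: -4033/128 ≈ -31.508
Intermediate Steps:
o(T, U) = 1 + U
(o(70, 60) - 4094)/(-1424 + 1552) = ((1 + 60) - 4094)/(-1424 + 1552) = (61 - 4094)/128 = -4033*1/128 = -4033/128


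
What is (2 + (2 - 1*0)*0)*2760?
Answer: 5520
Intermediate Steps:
(2 + (2 - 1*0)*0)*2760 = (2 + (2 + 0)*0)*2760 = (2 + 2*0)*2760 = (2 + 0)*2760 = 2*2760 = 5520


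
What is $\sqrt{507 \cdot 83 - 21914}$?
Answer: $\sqrt{20167} \approx 142.01$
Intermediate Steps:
$\sqrt{507 \cdot 83 - 21914} = \sqrt{42081 - 21914} = \sqrt{20167}$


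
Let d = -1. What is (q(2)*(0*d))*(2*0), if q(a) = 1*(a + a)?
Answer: 0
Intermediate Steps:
q(a) = 2*a (q(a) = 1*(2*a) = 2*a)
(q(2)*(0*d))*(2*0) = ((2*2)*(0*(-1)))*(2*0) = (4*0)*0 = 0*0 = 0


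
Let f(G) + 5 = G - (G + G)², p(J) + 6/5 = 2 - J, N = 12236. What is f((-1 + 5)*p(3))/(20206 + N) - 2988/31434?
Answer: -446281171/4249090950 ≈ -0.10503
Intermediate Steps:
p(J) = ⅘ - J (p(J) = -6/5 + (2 - J) = ⅘ - J)
f(G) = -5 + G - 4*G² (f(G) = -5 + (G - (G + G)²) = -5 + (G - (2*G)²) = -5 + (G - 4*G²) = -5 + G - 4*G²)
f((-1 + 5)*p(3))/(20206 + N) - 2988/31434 = (-5 + (-1 + 5)*(⅘ - 1*3) - 4*(-1 + 5)²*(⅘ - 1*3)²)/(20206 + 12236) - 2988/31434 = (-5 + 4*(⅘ - 3) - 4*16*(⅘ - 3)²)/32442 - 2988*1/31434 = (-5 + 4*(-11/5) - 4*(4*(-11/5))²)*(1/32442) - 498/5239 = (-5 - 44/5 - 4*(-44/5)²)*(1/32442) - 498/5239 = (-5 - 44/5 - 4*1936/25)*(1/32442) - 498/5239 = (-5 - 44/5 - 7744/25)*(1/32442) - 498/5239 = -8089/25*1/32442 - 498/5239 = -8089/811050 - 498/5239 = -446281171/4249090950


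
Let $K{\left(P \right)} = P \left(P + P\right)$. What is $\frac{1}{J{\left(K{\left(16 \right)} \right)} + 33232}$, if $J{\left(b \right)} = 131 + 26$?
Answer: $\frac{1}{33389} \approx 2.995 \cdot 10^{-5}$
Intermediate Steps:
$K{\left(P \right)} = 2 P^{2}$ ($K{\left(P \right)} = P 2 P = 2 P^{2}$)
$J{\left(b \right)} = 157$
$\frac{1}{J{\left(K{\left(16 \right)} \right)} + 33232} = \frac{1}{157 + 33232} = \frac{1}{33389}$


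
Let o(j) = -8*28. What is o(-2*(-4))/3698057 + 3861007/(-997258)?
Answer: -14278447349191/3687916927706 ≈ -3.8717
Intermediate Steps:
o(j) = -224
o(-2*(-4))/3698057 + 3861007/(-997258) = -224/3698057 + 3861007/(-997258) = -224*1/3698057 + 3861007*(-1/997258) = -224/3698057 - 3861007/997258 = -14278447349191/3687916927706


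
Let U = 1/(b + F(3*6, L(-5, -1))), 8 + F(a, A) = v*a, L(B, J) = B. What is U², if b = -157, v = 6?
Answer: 1/3249 ≈ 0.00030779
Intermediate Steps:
F(a, A) = -8 + 6*a
U = -1/57 (U = 1/(-157 + (-8 + 6*(3*6))) = 1/(-157 + (-8 + 6*18)) = 1/(-157 + (-8 + 108)) = 1/(-157 + 100) = 1/(-57) = -1/57 ≈ -0.017544)
U² = (-1/57)² = 1/3249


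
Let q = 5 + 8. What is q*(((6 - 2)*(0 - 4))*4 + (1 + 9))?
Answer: -702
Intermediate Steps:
q = 13
q*(((6 - 2)*(0 - 4))*4 + (1 + 9)) = 13*(((6 - 2)*(0 - 4))*4 + (1 + 9)) = 13*((4*(-4))*4 + 10) = 13*(-16*4 + 10) = 13*(-64 + 10) = 13*(-54) = -702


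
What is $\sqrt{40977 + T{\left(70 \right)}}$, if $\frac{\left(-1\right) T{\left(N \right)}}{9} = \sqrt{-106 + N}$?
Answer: $3 \sqrt{4553 - 6 i} \approx 202.43 - 0.13338 i$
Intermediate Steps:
$T{\left(N \right)} = - 9 \sqrt{-106 + N}$
$\sqrt{40977 + T{\left(70 \right)}} = \sqrt{40977 - 9 \sqrt{-106 + 70}} = \sqrt{40977 - 9 \sqrt{-36}} = \sqrt{40977 - 9 \cdot 6 i} = \sqrt{40977 - 54 i}$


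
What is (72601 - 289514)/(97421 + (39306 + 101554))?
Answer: -216913/238281 ≈ -0.91032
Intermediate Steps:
(72601 - 289514)/(97421 + (39306 + 101554)) = -216913/(97421 + 140860) = -216913/238281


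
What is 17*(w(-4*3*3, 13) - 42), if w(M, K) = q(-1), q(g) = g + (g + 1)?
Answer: -731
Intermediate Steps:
q(g) = 1 + 2*g (q(g) = g + (1 + g) = 1 + 2*g)
w(M, K) = -1 (w(M, K) = 1 + 2*(-1) = 1 - 2 = -1)
17*(w(-4*3*3, 13) - 42) = 17*(-1 - 42) = 17*(-43) = -731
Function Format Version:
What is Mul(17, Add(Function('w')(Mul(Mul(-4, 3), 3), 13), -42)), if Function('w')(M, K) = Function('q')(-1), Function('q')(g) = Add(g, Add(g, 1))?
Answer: -731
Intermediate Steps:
Function('q')(g) = Add(1, Mul(2, g)) (Function('q')(g) = Add(g, Add(1, g)) = Add(1, Mul(2, g)))
Function('w')(M, K) = -1 (Function('w')(M, K) = Add(1, Mul(2, -1)) = Add(1, -2) = -1)
Mul(17, Add(Function('w')(Mul(Mul(-4, 3), 3), 13), -42)) = Mul(17, Add(-1, -42)) = Mul(17, -43) = -731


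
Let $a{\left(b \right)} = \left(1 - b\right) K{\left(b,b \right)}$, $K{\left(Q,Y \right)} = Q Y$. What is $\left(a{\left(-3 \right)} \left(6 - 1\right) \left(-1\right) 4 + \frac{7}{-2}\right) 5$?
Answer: $- \frac{7235}{2} \approx -3617.5$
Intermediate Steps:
$a{\left(b \right)} = b^{2} \left(1 - b\right)$ ($a{\left(b \right)} = \left(1 - b\right) b b = \left(1 - b\right) b^{2} = b^{2} \left(1 - b\right)$)
$\left(a{\left(-3 \right)} \left(6 - 1\right) \left(-1\right) 4 + \frac{7}{-2}\right) 5 = \left(\left(-3\right)^{2} \left(1 - -3\right) \left(6 - 1\right) \left(-1\right) 4 + \frac{7}{-2}\right) 5 = \left(9 \left(1 + 3\right) 5 \left(-1\right) 4 + 7 \left(- \frac{1}{2}\right)\right) 5 = \left(9 \cdot 4 \left(-5\right) 4 - \frac{7}{2}\right) 5 = \left(36 \left(-5\right) 4 - \frac{7}{2}\right) 5 = \left(\left(-180\right) 4 - \frac{7}{2}\right) 5 = \left(-720 - \frac{7}{2}\right) 5 = \left(- \frac{1447}{2}\right) 5 = - \frac{7235}{2}$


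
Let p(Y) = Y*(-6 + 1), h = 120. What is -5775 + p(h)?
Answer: -6375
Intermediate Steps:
p(Y) = -5*Y (p(Y) = Y*(-5) = -5*Y)
-5775 + p(h) = -5775 - 5*120 = -5775 - 600 = -6375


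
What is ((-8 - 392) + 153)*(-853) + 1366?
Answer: 212057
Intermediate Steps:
((-8 - 392) + 153)*(-853) + 1366 = (-400 + 153)*(-853) + 1366 = -247*(-853) + 1366 = 210691 + 1366 = 212057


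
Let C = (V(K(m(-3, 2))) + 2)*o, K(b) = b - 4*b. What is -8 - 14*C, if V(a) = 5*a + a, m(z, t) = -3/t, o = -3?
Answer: 1210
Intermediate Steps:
K(b) = -3*b
V(a) = 6*a
C = -87 (C = (6*(-(-9)/2) + 2)*(-3) = (6*(-3*(-3/2)) + 2)*(-3) = (6*(9/2) + 2)*(-3) = (27 + 2)*(-3) = 29*(-3) = -87)
-8 - 14*C = -8 - 14*(-87) = -8 + 1218 = 1210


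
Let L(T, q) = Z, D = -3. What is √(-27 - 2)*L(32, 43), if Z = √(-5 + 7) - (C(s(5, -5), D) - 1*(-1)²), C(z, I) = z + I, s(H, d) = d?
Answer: I*√29*(9 + √2) ≈ 56.082*I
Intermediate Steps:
C(z, I) = I + z
Z = 9 + √2 (Z = √(-5 + 7) - ((-3 - 5) - 1*(-1)²) = √2 - (-8 - 1*1) = √2 - (-8 - 1) = √2 - 1*(-9) = √2 + 9 = 9 + √2 ≈ 10.414)
L(T, q) = 9 + √2
√(-27 - 2)*L(32, 43) = √(-27 - 2)*(9 + √2) = √(-29)*(9 + √2) = (I*√29)*(9 + √2) = I*√29*(9 + √2)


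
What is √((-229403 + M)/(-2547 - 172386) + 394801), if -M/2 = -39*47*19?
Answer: √1342394695464834/58311 ≈ 628.33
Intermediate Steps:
M = 69654 (M = -2*(-39*47)*19 = -(-3666)*19 = -2*(-34827) = 69654)
√((-229403 + M)/(-2547 - 172386) + 394801) = √((-229403 + 69654)/(-2547 - 172386) + 394801) = √(-159749/(-174933) + 394801) = √(-159749*(-1/174933) + 394801) = √(159749/174933 + 394801) = √(69063883082/174933) = √1342394695464834/58311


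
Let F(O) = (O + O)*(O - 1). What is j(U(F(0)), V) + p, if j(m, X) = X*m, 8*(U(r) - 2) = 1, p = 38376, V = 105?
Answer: 308793/8 ≈ 38599.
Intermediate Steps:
F(O) = 2*O*(-1 + O) (F(O) = (2*O)*(-1 + O) = 2*O*(-1 + O))
U(r) = 17/8 (U(r) = 2 + (⅛)*1 = 2 + ⅛ = 17/8)
j(U(F(0)), V) + p = 105*(17/8) + 38376 = 1785/8 + 38376 = 308793/8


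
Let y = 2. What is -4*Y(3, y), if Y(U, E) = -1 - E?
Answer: 12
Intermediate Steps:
-4*Y(3, y) = -4*(-1 - 1*2) = -4*(-1 - 2) = -4*(-3) = 12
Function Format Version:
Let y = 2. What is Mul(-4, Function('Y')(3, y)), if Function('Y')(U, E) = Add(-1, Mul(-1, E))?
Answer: 12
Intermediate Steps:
Mul(-4, Function('Y')(3, y)) = Mul(-4, Add(-1, Mul(-1, 2))) = Mul(-4, Add(-1, -2)) = Mul(-4, -3) = 12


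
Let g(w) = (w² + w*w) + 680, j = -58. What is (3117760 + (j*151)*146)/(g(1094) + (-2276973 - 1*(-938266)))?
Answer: 1839092/1055645 ≈ 1.7421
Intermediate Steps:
g(w) = 680 + 2*w² (g(w) = (w² + w²) + 680 = 2*w² + 680 = 680 + 2*w²)
(3117760 + (j*151)*146)/(g(1094) + (-2276973 - 1*(-938266))) = (3117760 - 58*151*146)/((680 + 2*1094²) + (-2276973 - 1*(-938266))) = (3117760 - 8758*146)/((680 + 2*1196836) + (-2276973 + 938266)) = (3117760 - 1278668)/((680 + 2393672) - 1338707) = 1839092/(2394352 - 1338707) = 1839092/1055645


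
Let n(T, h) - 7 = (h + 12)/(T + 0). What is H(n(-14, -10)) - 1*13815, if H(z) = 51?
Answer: -13764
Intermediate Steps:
n(T, h) = 7 + (12 + h)/T (n(T, h) = 7 + (h + 12)/(T + 0) = 7 + (12 + h)/T)
H(n(-14, -10)) - 1*13815 = 51 - 1*13815 = 51 - 13815 = -13764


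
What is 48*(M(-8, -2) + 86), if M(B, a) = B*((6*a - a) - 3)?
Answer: 9120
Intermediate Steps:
M(B, a) = B*(-3 + 5*a) (M(B, a) = B*(5*a - 3) = B*(-3 + 5*a))
48*(M(-8, -2) + 86) = 48*(-8*(-3 + 5*(-2)) + 86) = 48*(-8*(-3 - 10) + 86) = 48*(-8*(-13) + 86) = 48*(104 + 86) = 48*190 = 9120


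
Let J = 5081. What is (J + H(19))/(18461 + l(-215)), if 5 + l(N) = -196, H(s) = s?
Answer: 255/913 ≈ 0.27930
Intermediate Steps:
l(N) = -201 (l(N) = -5 - 196 = -201)
(J + H(19))/(18461 + l(-215)) = (5081 + 19)/(18461 - 201) = 5100/18260 = 5100*(1/18260) = 255/913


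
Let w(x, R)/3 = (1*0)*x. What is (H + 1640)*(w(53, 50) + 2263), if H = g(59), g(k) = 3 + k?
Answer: 3851626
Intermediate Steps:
H = 62 (H = 3 + 59 = 62)
w(x, R) = 0 (w(x, R) = 3*((1*0)*x) = 3*(0*x) = 3*0 = 0)
(H + 1640)*(w(53, 50) + 2263) = (62 + 1640)*(0 + 2263) = 1702*2263 = 3851626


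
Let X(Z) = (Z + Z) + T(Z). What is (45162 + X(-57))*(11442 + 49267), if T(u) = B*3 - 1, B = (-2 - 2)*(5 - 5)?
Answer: 2734758323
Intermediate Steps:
B = 0 (B = -4*0 = 0)
T(u) = -1 (T(u) = 0*3 - 1 = 0 - 1 = -1)
X(Z) = -1 + 2*Z (X(Z) = (Z + Z) - 1 = 2*Z - 1 = -1 + 2*Z)
(45162 + X(-57))*(11442 + 49267) = (45162 + (-1 + 2*(-57)))*(11442 + 49267) = (45162 + (-1 - 114))*60709 = (45162 - 115)*60709 = 45047*60709 = 2734758323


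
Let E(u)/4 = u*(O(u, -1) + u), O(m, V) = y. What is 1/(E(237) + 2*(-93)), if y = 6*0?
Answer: 1/224490 ≈ 4.4545e-6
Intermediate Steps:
y = 0
O(m, V) = 0
E(u) = 4*u² (E(u) = 4*(u*(0 + u)) = 4*(u*u) = 4*u²)
1/(E(237) + 2*(-93)) = 1/(4*237² + 2*(-93)) = 1/(4*56169 - 186) = 1/(224676 - 186) = 1/224490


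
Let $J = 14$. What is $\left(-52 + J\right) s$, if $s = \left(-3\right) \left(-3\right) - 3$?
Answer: $-228$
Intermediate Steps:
$s = 6$ ($s = 9 - 3 = 6$)
$\left(-52 + J\right) s = \left(-52 + 14\right) 6 = \left(-38\right) 6 = -228$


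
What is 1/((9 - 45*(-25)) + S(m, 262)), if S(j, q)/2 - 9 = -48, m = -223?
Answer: 1/1056 ≈ 0.00094697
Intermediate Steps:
S(j, q) = -78 (S(j, q) = 18 + 2*(-48) = 18 - 96 = -78)
1/((9 - 45*(-25)) + S(m, 262)) = 1/((9 - 45*(-25)) - 78) = 1/((9 + 1125) - 78) = 1/(1134 - 78) = 1/1056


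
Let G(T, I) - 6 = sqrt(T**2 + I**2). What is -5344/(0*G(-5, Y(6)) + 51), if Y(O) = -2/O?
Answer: -5344/51 ≈ -104.78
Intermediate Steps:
G(T, I) = 6 + sqrt(I**2 + T**2) (G(T, I) = 6 + sqrt(T**2 + I**2) = 6 + sqrt(I**2 + T**2))
-5344/(0*G(-5, Y(6)) + 51) = -5344/(0*(6 + sqrt((-2/6)**2 + (-5)**2)) + 51) = -5344/(0*(6 + sqrt((-2*1/6)**2 + 25)) + 51) = -5344/(0*(6 + sqrt((-1/3)**2 + 25)) + 51) = -5344/(0*(6 + sqrt(1/9 + 25)) + 51) = -5344/(0*(6 + sqrt(226/9)) + 51) = -5344/(0*(6 + sqrt(226)/3) + 51) = -5344/(0 + 51) = -5344/51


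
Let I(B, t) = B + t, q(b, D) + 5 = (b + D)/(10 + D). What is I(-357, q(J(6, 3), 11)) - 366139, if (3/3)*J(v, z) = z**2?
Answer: -7696501/21 ≈ -3.6650e+5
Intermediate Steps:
J(v, z) = z**2
q(b, D) = -5 + (D + b)/(10 + D) (q(b, D) = -5 + (b + D)/(10 + D) = -5 + (D + b)/(10 + D))
I(-357, q(J(6, 3), 11)) - 366139 = (-357 + (-50 + 3**2 - 4*11)/(10 + 11)) - 366139 = (-357 + (-50 + 9 - 44)/21) - 366139 = (-357 + (1/21)*(-85)) - 366139 = (-357 - 85/21) - 366139 = -7582/21 - 366139 = -7696501/21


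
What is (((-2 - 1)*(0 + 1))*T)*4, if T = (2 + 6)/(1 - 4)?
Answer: 32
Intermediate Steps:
T = -8/3 (T = 8/(-3) = 8*(-⅓) = -8/3 ≈ -2.6667)
(((-2 - 1)*(0 + 1))*T)*4 = (((-2 - 1)*(0 + 1))*(-8/3))*4 = (-3*1*(-8/3))*4 = -3*(-8/3)*4 = 8*4 = 32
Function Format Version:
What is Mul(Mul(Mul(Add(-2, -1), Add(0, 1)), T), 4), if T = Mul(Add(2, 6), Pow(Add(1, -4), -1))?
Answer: 32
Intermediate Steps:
T = Rational(-8, 3) (T = Mul(8, Pow(-3, -1)) = Mul(8, Rational(-1, 3)) = Rational(-8, 3) ≈ -2.6667)
Mul(Mul(Mul(Add(-2, -1), Add(0, 1)), T), 4) = Mul(Mul(Mul(Add(-2, -1), Add(0, 1)), Rational(-8, 3)), 4) = Mul(Mul(Mul(-3, 1), Rational(-8, 3)), 4) = Mul(Mul(-3, Rational(-8, 3)), 4) = Mul(8, 4) = 32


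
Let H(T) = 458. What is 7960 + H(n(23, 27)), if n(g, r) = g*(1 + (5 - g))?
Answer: 8418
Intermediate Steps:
n(g, r) = g*(6 - g)
7960 + H(n(23, 27)) = 7960 + 458 = 8418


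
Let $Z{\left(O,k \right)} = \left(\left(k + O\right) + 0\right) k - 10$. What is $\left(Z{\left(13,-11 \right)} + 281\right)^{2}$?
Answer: $62001$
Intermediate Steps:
$Z{\left(O,k \right)} = -10 + k \left(O + k\right)$ ($Z{\left(O,k \right)} = \left(\left(O + k\right) + 0\right) k - 10 = \left(O + k\right) k - 10 = k \left(O + k\right) - 10 = -10 + k \left(O + k\right)$)
$\left(Z{\left(13,-11 \right)} + 281\right)^{2} = \left(\left(-10 + \left(-11\right)^{2} + 13 \left(-11\right)\right) + 281\right)^{2} = \left(\left(-10 + 121 - 143\right) + 281\right)^{2} = \left(-32 + 281\right)^{2} = 249^{2} = 62001$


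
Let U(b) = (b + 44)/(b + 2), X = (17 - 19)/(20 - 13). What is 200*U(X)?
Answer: 5100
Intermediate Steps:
X = -2/7 ≈ -0.28571
U(b) = (44 + b)/(2 + b)
200*U(X) = 200*((44 - 2/7)/(2 - 2/7)) = 200*((306/7)/(12/7)) = 200*((7/12)*(306/7)) = 200*(51/2) = 5100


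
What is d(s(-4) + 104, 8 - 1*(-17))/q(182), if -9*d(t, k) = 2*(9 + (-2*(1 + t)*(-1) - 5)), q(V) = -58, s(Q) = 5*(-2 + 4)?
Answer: 26/29 ≈ 0.89655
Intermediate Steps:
s(Q) = 10 (s(Q) = 5*2 = 10)
d(t, k) = -4/3 - 4*t/9 (d(t, k) = -2*(9 + (-2*(1 + t)*(-1) - 5))/9 = -2*(9 + (-2*(-1 - t) - 5))/9 = -2*(9 + ((2 + 2*t) - 5))/9 = -2*(9 + (-3 + 2*t))/9 = -2*(6 + 2*t)/9 = -(12 + 4*t)/9 = -4/3 - 4*t/9)
d(s(-4) + 104, 8 - 1*(-17))/q(182) = (-4/3 - 4*(10 + 104)/9)/(-58) = (-4/3 - 4/9*114)*(-1/58) = (-4/3 - 152/3)*(-1/58) = -52*(-1/58) = 26/29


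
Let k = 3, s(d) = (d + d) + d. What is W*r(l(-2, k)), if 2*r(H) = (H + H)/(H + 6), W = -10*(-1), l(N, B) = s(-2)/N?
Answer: 10/3 ≈ 3.3333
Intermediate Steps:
s(d) = 3*d (s(d) = 2*d + d = 3*d)
l(N, B) = -6/N (l(N, B) = (3*(-2))/N = -6/N)
W = 10
r(H) = H/(6 + H) (r(H) = ((H + H)/(H + 6))/2 = ((2*H)/(6 + H))/2 = (2*H/(6 + H))/2 = H/(6 + H))
W*r(l(-2, k)) = 10*((-6/(-2))/(6 - 6/(-2))) = 10*((-6*(-1/2))/(6 - 6*(-1/2))) = 10*(3/(6 + 3)) = 10*(3/9) = 10*(3*(1/9)) = 10*(1/3) = 10/3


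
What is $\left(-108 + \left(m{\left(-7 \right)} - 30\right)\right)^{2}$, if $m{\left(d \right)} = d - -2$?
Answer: $20449$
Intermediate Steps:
$m{\left(d \right)} = 2 + d$ ($m{\left(d \right)} = d + 2 = 2 + d$)
$\left(-108 + \left(m{\left(-7 \right)} - 30\right)\right)^{2} = \left(-108 + \left(\left(2 - 7\right) - 30\right)\right)^{2} = \left(-108 - 35\right)^{2} = \left(-143\right)^{2} = 20449$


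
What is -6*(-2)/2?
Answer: 6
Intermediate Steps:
-6*(-2)/2 = 12*(½) = 6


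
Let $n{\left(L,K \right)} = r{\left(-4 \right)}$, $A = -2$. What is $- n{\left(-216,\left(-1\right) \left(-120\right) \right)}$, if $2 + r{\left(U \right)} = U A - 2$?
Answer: $-4$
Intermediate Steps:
$r{\left(U \right)} = -4 - 2 U$ ($r{\left(U \right)} = -2 + \left(U \left(-2\right) - 2\right) = -2 - \left(2 + 2 U\right) = -4 - 2 U$)
$n{\left(L,K \right)} = 4$ ($n{\left(L,K \right)} = -4 - -8 = -4 + 8 = 4$)
$- n{\left(-216,\left(-1\right) \left(-120\right) \right)} = \left(-1\right) 4 = -4$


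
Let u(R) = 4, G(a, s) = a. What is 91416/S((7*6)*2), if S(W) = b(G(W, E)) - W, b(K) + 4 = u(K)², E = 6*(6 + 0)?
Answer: -3809/3 ≈ -1269.7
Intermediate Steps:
E = 36 (E = 6*6 = 36)
b(K) = 12 (b(K) = -4 + 4² = -4 + 16 = 12)
S(W) = 12 - W
91416/S((7*6)*2) = 91416/(12 - 7*6*2) = 91416/(12 - 42*2) = 91416/(12 - 1*84) = 91416/(12 - 84) = 91416/(-72) = 91416*(-1/72) = -3809/3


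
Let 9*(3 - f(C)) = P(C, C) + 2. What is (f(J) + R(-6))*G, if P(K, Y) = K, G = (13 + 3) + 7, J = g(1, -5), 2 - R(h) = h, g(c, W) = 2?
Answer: 2185/9 ≈ 242.78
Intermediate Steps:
R(h) = 2 - h
J = 2
G = 23 (G = 16 + 7 = 23)
f(C) = 25/9 - C/9 (f(C) = 3 - (C + 2)/9 = 3 - (2 + C)/9 = 3 + (-2/9 - C/9) = 25/9 - C/9)
(f(J) + R(-6))*G = ((25/9 - 1/9*2) + (2 - 1*(-6)))*23 = ((25/9 - 2/9) + (2 + 6))*23 = (23/9 + 8)*23 = (95/9)*23 = 2185/9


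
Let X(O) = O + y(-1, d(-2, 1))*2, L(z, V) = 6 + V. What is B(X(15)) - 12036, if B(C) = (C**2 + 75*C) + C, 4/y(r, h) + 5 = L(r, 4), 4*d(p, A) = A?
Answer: -262471/25 ≈ -10499.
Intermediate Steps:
d(p, A) = A/4
y(r, h) = 4/5 (y(r, h) = 4/(-5 + (6 + 4)) = 4/(-5 + 10) = 4/5)
X(O) = 8/5 + O (X(O) = O + (4/5)*2 = O + 8/5 = 8/5 + O)
B(C) = C**2 + 76*C
B(X(15)) - 12036 = (8/5 + 15)*(76 + (8/5 + 15)) - 12036 = 83*(76 + 83/5)/5 - 12036 = (83/5)*(463/5) - 12036 = 38429/25 - 12036 = -262471/25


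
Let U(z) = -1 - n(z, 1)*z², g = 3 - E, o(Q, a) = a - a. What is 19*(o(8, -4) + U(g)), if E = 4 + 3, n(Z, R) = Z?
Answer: 1197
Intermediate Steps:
o(Q, a) = 0
E = 7
g = -4 (g = 3 - 1*7 = 3 - 7 = -4)
U(z) = -1 - z³ (U(z) = -1 - z*z² = -1 - z³)
19*(o(8, -4) + U(g)) = 19*(0 + (-1 - 1*(-4)³)) = 19*(0 + (-1 - 1*(-64))) = 19*(0 + (-1 + 64)) = 19*(0 + 63) = 19*63 = 1197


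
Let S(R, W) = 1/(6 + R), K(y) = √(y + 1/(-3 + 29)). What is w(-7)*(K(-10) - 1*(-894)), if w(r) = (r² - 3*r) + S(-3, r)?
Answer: 62878 + 211*I*√6734/78 ≈ 62878.0 + 221.99*I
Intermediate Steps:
K(y) = √(1/26 + y) (K(y) = √(y + 1/26) = √(1/26 + y))
w(r) = ⅓ + r² - 3*r (w(r) = (r² - 3*r) + 1/(6 - 3) = (r² - 3*r) + 1/3 = (r² - 3*r) + ⅓ = ⅓ + r² - 3*r)
w(-7)*(K(-10) - 1*(-894)) = (⅓ + (-7)² - 3*(-7))*(√(26 + 676*(-10))/26 - 1*(-894)) = (⅓ + 49 + 21)*(√(26 - 6760)/26 + 894) = 211*(√(-6734)/26 + 894)/3 = 211*((I*√6734)/26 + 894)/3 = 211*(I*√6734/26 + 894)/3 = 211*(894 + I*√6734/26)/3 = 62878 + 211*I*√6734/78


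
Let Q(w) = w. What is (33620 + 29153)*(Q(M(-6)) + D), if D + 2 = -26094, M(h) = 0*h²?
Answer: -1638124208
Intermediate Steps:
M(h) = 0
D = -26096 (D = -2 - 26094 = -26096)
(33620 + 29153)*(Q(M(-6)) + D) = (33620 + 29153)*(0 - 26096) = 62773*(-26096) = -1638124208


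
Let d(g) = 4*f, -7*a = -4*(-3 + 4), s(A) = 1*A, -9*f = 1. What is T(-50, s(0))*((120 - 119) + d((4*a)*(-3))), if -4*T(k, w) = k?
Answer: 125/18 ≈ 6.9444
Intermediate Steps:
f = -⅑ (f = -⅑*1 = -⅑ ≈ -0.11111)
s(A) = A
T(k, w) = -k/4
a = 4/7 (a = -(-4)*(-3 + 4)/7 = -(-4)/7 = -⅐*(-4) = 4/7 ≈ 0.57143)
d(g) = -4/9 (d(g) = 4*(-⅑) = -4/9)
T(-50, s(0))*((120 - 119) + d((4*a)*(-3))) = (-¼*(-50))*((120 - 119) - 4/9) = 25*(1 - 4/9)/2 = (25/2)*(5/9) = 125/18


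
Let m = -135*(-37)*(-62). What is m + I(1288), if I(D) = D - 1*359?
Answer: -308761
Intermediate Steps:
I(D) = -359 + D (I(D) = D - 359 = -359 + D)
m = -309690 (m = 4995*(-62) = -309690)
m + I(1288) = -309690 + (-359 + 1288) = -309690 + 929 = -308761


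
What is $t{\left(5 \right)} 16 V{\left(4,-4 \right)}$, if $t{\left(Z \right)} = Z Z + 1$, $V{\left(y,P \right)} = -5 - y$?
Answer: $-3744$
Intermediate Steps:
$t{\left(Z \right)} = 1 + Z^{2}$ ($t{\left(Z \right)} = Z^{2} + 1 = 1 + Z^{2}$)
$t{\left(5 \right)} 16 V{\left(4,-4 \right)} = \left(1 + 5^{2}\right) 16 \left(-5 - 4\right) = \left(1 + 25\right) 16 \left(-5 - 4\right) = 26 \cdot 16 \left(-9\right) = 416 \left(-9\right) = -3744$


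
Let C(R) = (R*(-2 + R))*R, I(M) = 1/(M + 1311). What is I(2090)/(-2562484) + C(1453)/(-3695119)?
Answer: -26697244281425364875/32202991956341996 ≈ -829.03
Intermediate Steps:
I(M) = 1/(1311 + M)
C(R) = R²*(-2 + R)
I(2090)/(-2562484) + C(1453)/(-3695119) = 1/((1311 + 2090)*(-2562484)) + (1453²*(-2 + 1453))/(-3695119) = -1/2562484/3401 + (2111209*1451)*(-1/3695119) = (1/3401)*(-1/2562484) + 3063364259*(-1/3695119) = -1/8715008084 - 3063364259/3695119 = -26697244281425364875/32202991956341996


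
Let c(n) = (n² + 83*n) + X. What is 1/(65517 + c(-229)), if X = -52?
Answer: 1/98899 ≈ 1.0111e-5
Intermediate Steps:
c(n) = -52 + n² + 83*n (c(n) = (n² + 83*n) - 52 = -52 + n² + 83*n)
1/(65517 + c(-229)) = 1/(65517 + (-52 + (-229)² + 83*(-229))) = 1/(65517 + (-52 + 52441 - 19007)) = 1/(65517 + 33382) = 1/98899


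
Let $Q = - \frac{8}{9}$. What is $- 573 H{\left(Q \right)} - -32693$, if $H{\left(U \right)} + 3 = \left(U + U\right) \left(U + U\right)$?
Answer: $\frac{880228}{27} \approx 32601.0$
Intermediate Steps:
$Q = - \frac{8}{9}$ ($Q = \left(-8\right) \frac{1}{9} = - \frac{8}{9} \approx -0.88889$)
$H{\left(U \right)} = -3 + 4 U^{2}$ ($H{\left(U \right)} = -3 + \left(U + U\right) \left(U + U\right) = -3 + 2 U 2 U = -3 + 4 U^{2}$)
$- 573 H{\left(Q \right)} - -32693 = - 573 \left(-3 + 4 \left(- \frac{8}{9}\right)^{2}\right) - -32693 = - 573 \left(-3 + 4 \cdot \frac{64}{81}\right) + 32693 = - 573 \left(-3 + \frac{256}{81}\right) + 32693 = \left(-573\right) \frac{13}{81} + 32693 = - \frac{2483}{27} + 32693 = \frac{880228}{27}$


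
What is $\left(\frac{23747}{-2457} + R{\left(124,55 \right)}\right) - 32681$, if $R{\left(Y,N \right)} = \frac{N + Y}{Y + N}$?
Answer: $- \frac{80318507}{2457} \approx -32690.0$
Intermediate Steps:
$R{\left(Y,N \right)} = 1$ ($R{\left(Y,N \right)} = \frac{N + Y}{N + Y} = 1$)
$\left(\frac{23747}{-2457} + R{\left(124,55 \right)}\right) - 32681 = \left(\frac{23747}{-2457} + 1\right) - 32681 = \left(23747 \left(- \frac{1}{2457}\right) + 1\right) - 32681 = \left(- \frac{23747}{2457} + 1\right) - 32681 = - \frac{21290}{2457} - 32681 = - \frac{80318507}{2457}$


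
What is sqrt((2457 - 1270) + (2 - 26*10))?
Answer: sqrt(929) ≈ 30.479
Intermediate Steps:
sqrt((2457 - 1270) + (2 - 26*10)) = sqrt(1187 + (2 - 260)) = sqrt(1187 - 258) = sqrt(929)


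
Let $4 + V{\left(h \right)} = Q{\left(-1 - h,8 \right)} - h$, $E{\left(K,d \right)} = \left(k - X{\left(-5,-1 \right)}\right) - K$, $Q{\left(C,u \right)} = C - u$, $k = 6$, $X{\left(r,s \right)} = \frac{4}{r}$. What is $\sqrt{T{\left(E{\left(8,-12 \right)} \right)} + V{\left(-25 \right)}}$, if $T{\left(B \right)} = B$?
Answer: $\frac{\sqrt{895}}{5} \approx 5.9833$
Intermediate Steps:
$E{\left(K,d \right)} = \frac{34}{5} - K$ ($E{\left(K,d \right)} = \left(6 - \frac{4}{-5}\right) - K = \left(6 - 4 \left(- \frac{1}{5}\right)\right) - K = \left(6 - - \frac{4}{5}\right) - K = \left(6 + \frac{4}{5}\right) - K = \frac{34}{5} - K$)
$V{\left(h \right)} = -13 - 2 h$ ($V{\left(h \right)} = -4 - \left(9 + 2 h\right) = -13 - 2 h$)
$\sqrt{T{\left(E{\left(8,-12 \right)} \right)} + V{\left(-25 \right)}} = \sqrt{\left(\frac{34}{5} - 8\right) - -37} = \sqrt{\left(\frac{34}{5} - 8\right) + \left(-13 + 50\right)} = \sqrt{- \frac{6}{5} + 37} = \sqrt{\frac{179}{5}} = \frac{\sqrt{895}}{5}$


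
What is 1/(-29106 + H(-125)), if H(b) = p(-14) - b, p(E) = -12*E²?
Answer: -1/31333 ≈ -3.1915e-5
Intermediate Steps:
H(b) = -2352 - b (H(b) = -12*(-14)² - b = -12*196 - b = -2352 - b)
1/(-29106 + H(-125)) = 1/(-29106 + (-2352 - 1*(-125))) = 1/(-29106 + (-2352 + 125)) = 1/(-29106 - 2227) = 1/(-31333) = -1/31333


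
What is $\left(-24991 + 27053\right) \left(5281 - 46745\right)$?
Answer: $-85498768$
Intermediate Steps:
$\left(-24991 + 27053\right) \left(5281 - 46745\right) = 2062 \left(-41464\right) = -85498768$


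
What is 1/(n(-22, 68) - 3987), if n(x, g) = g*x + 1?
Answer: -1/5482 ≈ -0.00018242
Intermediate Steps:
n(x, g) = 1 + g*x
1/(n(-22, 68) - 3987) = 1/((1 + 68*(-22)) - 3987) = 1/((1 - 1496) - 3987) = 1/(-1495 - 3987) = 1/(-5482) = -1/5482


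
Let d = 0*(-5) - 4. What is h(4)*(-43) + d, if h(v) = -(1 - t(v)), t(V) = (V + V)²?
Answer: -2713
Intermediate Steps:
d = -4 (d = 0 - 4 = -4)
t(V) = 4*V² (t(V) = (2*V)² = 4*V²)
h(v) = -1 + 4*v² (h(v) = -(1 - 4*v²) = -1 + 4*v²)
h(4)*(-43) + d = (-1 + 4*4²)*(-43) - 4 = (-1 + 4*16)*(-43) - 4 = (-1 + 64)*(-43) - 4 = 63*(-43) - 4 = -2709 - 4 = -2713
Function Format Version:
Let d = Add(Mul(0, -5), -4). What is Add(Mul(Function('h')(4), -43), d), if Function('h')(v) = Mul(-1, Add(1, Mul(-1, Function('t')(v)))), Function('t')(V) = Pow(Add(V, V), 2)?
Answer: -2713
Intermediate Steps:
d = -4 (d = Add(0, -4) = -4)
Function('t')(V) = Mul(4, Pow(V, 2)) (Function('t')(V) = Pow(Mul(2, V), 2) = Mul(4, Pow(V, 2)))
Function('h')(v) = Add(-1, Mul(4, Pow(v, 2))) (Function('h')(v) = Mul(-1, Add(1, Mul(-1, Mul(4, Pow(v, 2))))) = Mul(-1, Add(1, Mul(-4, Pow(v, 2)))) = Add(-1, Mul(4, Pow(v, 2))))
Add(Mul(Function('h')(4), -43), d) = Add(Mul(Add(-1, Mul(4, Pow(4, 2))), -43), -4) = Add(Mul(Add(-1, Mul(4, 16)), -43), -4) = Add(Mul(Add(-1, 64), -43), -4) = Add(Mul(63, -43), -4) = Add(-2709, -4) = -2713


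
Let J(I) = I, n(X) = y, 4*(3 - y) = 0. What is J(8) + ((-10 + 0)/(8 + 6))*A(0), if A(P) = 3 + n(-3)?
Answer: 26/7 ≈ 3.7143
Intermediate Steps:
y = 3 (y = 3 - ¼*0 = 3 + 0 = 3)
n(X) = 3
A(P) = 6 (A(P) = 3 + 3 = 6)
J(8) + ((-10 + 0)/(8 + 6))*A(0) = 8 + ((-10 + 0)/(8 + 6))*6 = 8 - 10/14*6 = 8 - 10*1/14*6 = 8 - 5/7*6 = 8 - 30/7 = 26/7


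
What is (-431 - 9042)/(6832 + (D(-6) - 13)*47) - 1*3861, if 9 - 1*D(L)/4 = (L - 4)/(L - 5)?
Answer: -328918546/85163 ≈ -3862.2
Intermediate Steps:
D(L) = 36 - 4*(-4 + L)/(-5 + L) (D(L) = 36 - 4*(L - 4)/(L - 5) = 36 - 4*(-4 + L)/(-5 + L))
(-431 - 9042)/(6832 + (D(-6) - 13)*47) - 1*3861 = (-431 - 9042)/(6832 + (4*(-41 + 8*(-6))/(-5 - 6) - 13)*47) - 1*3861 = -9473/(6832 + (4*(-41 - 48)/(-11) - 13)*47) - 3861 = -9473/(6832 + (4*(-1/11)*(-89) - 13)*47) - 3861 = -9473/(6832 + (356/11 - 13)*47) - 3861 = -9473/(6832 + (213/11)*47) - 3861 = -9473/(6832 + 10011/11) - 3861 = -9473/85163/11 - 3861 = -9473*11/85163 - 3861 = -104203/85163 - 3861 = -328918546/85163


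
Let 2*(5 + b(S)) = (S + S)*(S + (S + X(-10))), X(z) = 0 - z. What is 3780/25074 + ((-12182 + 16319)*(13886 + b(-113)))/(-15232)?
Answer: -4503065721/433024 ≈ -10399.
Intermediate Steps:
X(z) = -z
b(S) = -5 + S*(10 + 2*S) (b(S) = -5 + ((S + S)*(S + (S - 1*(-10))))/2 = -5 + ((2*S)*(S + (S + 10)))/2 = -5 + ((2*S)*(S + (10 + S)))/2 = -5 + ((2*S)*(10 + 2*S))/2 = -5 + (2*S*(10 + 2*S))/2 = -5 + S*(10 + 2*S))
3780/25074 + ((-12182 + 16319)*(13886 + b(-113)))/(-15232) = 3780/25074 + ((-12182 + 16319)*(13886 + (-5 + 2*(-113)² + 10*(-113))))/(-15232) = 3780*(1/25074) + (4137*(13886 + (-5 + 2*12769 - 1130)))*(-1/15232) = 30/199 + (4137*(13886 + (-5 + 25538 - 1130)))*(-1/15232) = 30/199 + (4137*(13886 + 24403))*(-1/15232) = 30/199 + (4137*38289)*(-1/15232) = 30/199 + 158401593*(-1/15232) = 30/199 - 22628799/2176 = -4503065721/433024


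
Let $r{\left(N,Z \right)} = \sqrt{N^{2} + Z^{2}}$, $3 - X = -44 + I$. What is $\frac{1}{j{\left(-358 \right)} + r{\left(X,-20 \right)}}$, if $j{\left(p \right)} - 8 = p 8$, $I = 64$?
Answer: $- \frac{2856}{8156047} - \frac{\sqrt{689}}{8156047} \approx -0.00035339$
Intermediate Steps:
$X = -17$ ($X = 3 - \left(-44 + 64\right) = 3 - 20 = -17$)
$j{\left(p \right)} = 8 + 8 p$ ($j{\left(p \right)} = 8 + p 8 = 8 + 8 p$)
$\frac{1}{j{\left(-358 \right)} + r{\left(X,-20 \right)}} = \frac{1}{\left(8 + 8 \left(-358\right)\right) + \sqrt{\left(-17\right)^{2} + \left(-20\right)^{2}}} = \frac{1}{\left(8 - 2864\right) + \sqrt{289 + 400}} = \frac{1}{-2856 + \sqrt{689}}$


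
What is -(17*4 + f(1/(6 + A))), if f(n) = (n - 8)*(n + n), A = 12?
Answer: -10873/162 ≈ -67.117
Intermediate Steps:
f(n) = 2*n*(-8 + n) (f(n) = (-8 + n)*(2*n) = 2*n*(-8 + n))
-(17*4 + f(1/(6 + A))) = -(17*4 + 2*(-8 + 1/(6 + 12))/(6 + 12)) = -(68 + 2*(-8 + 1/18)/18) = -(68 + 2*(1/18)*(-8 + 1/18)) = -(68 + 2*(1/18)*(-143/18)) = -(68 - 143/162) = -1*10873/162 = -10873/162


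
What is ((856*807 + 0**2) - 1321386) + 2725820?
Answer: 2095226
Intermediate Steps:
((856*807 + 0**2) - 1321386) + 2725820 = ((690792 + 0) - 1321386) + 2725820 = (690792 - 1321386) + 2725820 = -630594 + 2725820 = 2095226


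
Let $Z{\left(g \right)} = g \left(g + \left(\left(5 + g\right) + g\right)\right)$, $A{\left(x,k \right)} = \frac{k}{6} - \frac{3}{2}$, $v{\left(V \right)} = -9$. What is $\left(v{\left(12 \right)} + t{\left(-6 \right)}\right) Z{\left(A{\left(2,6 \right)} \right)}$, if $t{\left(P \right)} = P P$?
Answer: $- \frac{189}{4} \approx -47.25$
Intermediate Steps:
$t{\left(P \right)} = P^{2}$
$A{\left(x,k \right)} = - \frac{3}{2} + \frac{k}{6}$ ($A{\left(x,k \right)} = k \frac{1}{6} - \frac{3}{2} = \frac{k}{6} - \frac{3}{2} = - \frac{3}{2} + \frac{k}{6}$)
$Z{\left(g \right)} = g \left(5 + 3 g\right)$ ($Z{\left(g \right)} = g \left(g + \left(5 + 2 g\right)\right) = g \left(5 + 3 g\right)$)
$\left(v{\left(12 \right)} + t{\left(-6 \right)}\right) Z{\left(A{\left(2,6 \right)} \right)} = \left(-9 + \left(-6\right)^{2}\right) \left(- \frac{3}{2} + \frac{1}{6} \cdot 6\right) \left(5 + 3 \left(- \frac{3}{2} + \frac{1}{6} \cdot 6\right)\right) = \left(-9 + 36\right) \left(- \frac{3}{2} + 1\right) \left(5 + 3 \left(- \frac{3}{2} + 1\right)\right) = 27 \left(- \frac{5 + 3 \left(- \frac{1}{2}\right)}{2}\right) = 27 \left(- \frac{5 - \frac{3}{2}}{2}\right) = 27 \left(\left(- \frac{1}{2}\right) \frac{7}{2}\right) = 27 \left(- \frac{7}{4}\right) = - \frac{189}{4}$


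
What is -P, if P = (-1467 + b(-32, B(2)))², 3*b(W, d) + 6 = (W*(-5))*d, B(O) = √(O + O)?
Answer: -16703569/9 ≈ -1.8560e+6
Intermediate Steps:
B(O) = √2*√O (B(O) = √(2*O) = √2*√O)
b(W, d) = -2 - 5*W*d/3 (b(W, d) = -2 + ((W*(-5))*d)/3 = -2 + ((-5*W)*d)/3 = -2 + (-5*W*d)/3 = -2 - 5*W*d/3)
P = 16703569/9 (P = (-1467 + (-2 - 5/3*(-32)*√2*√2))² = (-1467 + (-2 - 5/3*(-32)*2))² = (-1467 + (-2 + 320/3))² = (-1467 + 314/3)² = (-4087/3)² = 16703569/9 ≈ 1.8560e+6)
-P = -1*16703569/9 = -16703569/9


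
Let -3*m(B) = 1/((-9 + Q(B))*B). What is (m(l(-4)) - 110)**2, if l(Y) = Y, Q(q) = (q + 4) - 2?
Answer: 210859441/17424 ≈ 12102.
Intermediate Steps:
Q(q) = 2 + q (Q(q) = (4 + q) - 2 = 2 + q)
m(B) = -1/(3*B*(-7 + B)) (m(B) = -1/(3*(-9 + (2 + B))*B) = -1/(3*(-7 + B)*B) = -1/(3*B*(-7 + B)))
(m(l(-4)) - 110)**2 = (-1/3/(-4*(-7 - 4)) - 110)**2 = (-1/3*(-1/4)/(-11) - 110)**2 = (-1/3*(-1/4)*(-1/11) - 110)**2 = (-1/132 - 110)**2 = (-14521/132)**2 = 210859441/17424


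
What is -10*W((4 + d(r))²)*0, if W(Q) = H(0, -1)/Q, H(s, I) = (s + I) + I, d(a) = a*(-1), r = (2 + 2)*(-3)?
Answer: 0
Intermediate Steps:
r = -12 (r = 4*(-3) = -12)
d(a) = -a
H(s, I) = s + 2*I (H(s, I) = (I + s) + I = s + 2*I)
W(Q) = -2/Q (W(Q) = (0 + 2*(-1))/Q = (0 - 2)/Q = -2/Q)
-10*W((4 + d(r))²)*0 = -(-20)/((4 - 1*(-12))²)*0 = -(-20)/((4 + 12)²)*0 = -(-20)/(16²)*0 = -(-20)/256*0 = -10*(-1/128)*0 = (5/64)*0 = 0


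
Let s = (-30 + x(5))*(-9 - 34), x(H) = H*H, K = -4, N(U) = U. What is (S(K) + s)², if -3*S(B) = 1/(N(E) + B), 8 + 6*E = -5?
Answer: 63313849/1369 ≈ 46248.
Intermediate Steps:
E = -13/6 (E = -4/3 + (⅙)*(-5) = -4/3 - ⅚ = -13/6 ≈ -2.1667)
x(H) = H²
S(B) = -1/(3*(-13/6 + B))
s = 215 (s = (-30 + 5²)*(-9 - 34) = (-30 + 25)*(-43) = -5*(-43) = 215)
(S(K) + s)² = (-2/(-13 + 6*(-4)) + 215)² = (-2/(-13 - 24) + 215)² = (-2/(-37) + 215)² = (-2*(-1/37) + 215)² = (2/37 + 215)² = (7957/37)² = 63313849/1369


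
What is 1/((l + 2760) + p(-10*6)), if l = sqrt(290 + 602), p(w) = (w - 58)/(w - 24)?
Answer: 4871118/13449554953 - 3528*sqrt(223)/13449554953 ≈ 0.00035826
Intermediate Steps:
p(w) = (-58 + w)/(-24 + w)
l = 2*sqrt(223) (l = sqrt(892) = 2*sqrt(223) ≈ 29.866)
1/((l + 2760) + p(-10*6)) = 1/((2*sqrt(223) + 2760) + (-58 - 10*6)/(-24 - 10*6)) = 1/((2760 + 2*sqrt(223)) + (-58 - 60)/(-24 - 60)) = 1/((2760 + 2*sqrt(223)) - 118/(-84)) = 1/((2760 + 2*sqrt(223)) - 1/84*(-118)) = 1/((2760 + 2*sqrt(223)) + 59/42) = 1/(115979/42 + 2*sqrt(223))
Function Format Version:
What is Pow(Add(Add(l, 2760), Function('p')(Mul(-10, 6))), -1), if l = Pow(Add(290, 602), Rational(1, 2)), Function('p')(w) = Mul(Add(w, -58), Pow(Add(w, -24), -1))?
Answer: Add(Rational(4871118, 13449554953), Mul(Rational(-3528, 13449554953), Pow(223, Rational(1, 2)))) ≈ 0.00035826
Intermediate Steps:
Function('p')(w) = Mul(Pow(Add(-24, w), -1), Add(-58, w)) (Function('p')(w) = Mul(Add(-58, w), Pow(Add(-24, w), -1)) = Mul(Pow(Add(-24, w), -1), Add(-58, w)))
l = Mul(2, Pow(223, Rational(1, 2))) (l = Pow(892, Rational(1, 2)) = Mul(2, Pow(223, Rational(1, 2))) ≈ 29.866)
Pow(Add(Add(l, 2760), Function('p')(Mul(-10, 6))), -1) = Pow(Add(Add(Mul(2, Pow(223, Rational(1, 2))), 2760), Mul(Pow(Add(-24, Mul(-10, 6)), -1), Add(-58, Mul(-10, 6)))), -1) = Pow(Add(Add(2760, Mul(2, Pow(223, Rational(1, 2)))), Mul(Pow(Add(-24, -60), -1), Add(-58, -60))), -1) = Pow(Add(Add(2760, Mul(2, Pow(223, Rational(1, 2)))), Mul(Pow(-84, -1), -118)), -1) = Pow(Add(Add(2760, Mul(2, Pow(223, Rational(1, 2)))), Mul(Rational(-1, 84), -118)), -1) = Pow(Add(Add(2760, Mul(2, Pow(223, Rational(1, 2)))), Rational(59, 42)), -1) = Pow(Add(Rational(115979, 42), Mul(2, Pow(223, Rational(1, 2)))), -1)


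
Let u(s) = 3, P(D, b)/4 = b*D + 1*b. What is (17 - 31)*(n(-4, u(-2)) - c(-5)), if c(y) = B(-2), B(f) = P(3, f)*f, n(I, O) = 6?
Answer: 812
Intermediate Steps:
P(D, b) = 4*b + 4*D*b (P(D, b) = 4*(b*D + 1*b) = 4*(D*b + b) = 4*(b + D*b) = 4*b + 4*D*b)
B(f) = 16*f**2 (B(f) = (4*f*(1 + 3))*f = (4*f*4)*f = (16*f)*f = 16*f**2)
c(y) = 64 (c(y) = 16*(-2)**2 = 16*4 = 64)
(17 - 31)*(n(-4, u(-2)) - c(-5)) = (17 - 31)*(6 - 1*64) = -14*(6 - 64) = -14*(-58) = 812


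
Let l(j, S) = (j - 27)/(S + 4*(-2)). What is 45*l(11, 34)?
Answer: -360/13 ≈ -27.692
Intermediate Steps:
l(j, S) = (-27 + j)/(-8 + S) (l(j, S) = (-27 + j)/(S - 8) = (-27 + j)/(-8 + S))
45*l(11, 34) = 45*((-27 + 11)/(-8 + 34)) = 45*(-16/26) = 45*((1/26)*(-16)) = 45*(-8/13) = -360/13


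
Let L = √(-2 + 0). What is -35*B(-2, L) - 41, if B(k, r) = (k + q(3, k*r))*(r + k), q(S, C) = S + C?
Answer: -111 - 175*I*√2 ≈ -111.0 - 247.49*I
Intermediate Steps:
L = I*√2 (L = √(-2) = I*√2 ≈ 1.4142*I)
q(S, C) = C + S
B(k, r) = (k + r)*(3 + k + k*r) (B(k, r) = (k + (k*r + 3))*(r + k) = (k + (3 + k*r))*(k + r) = (3 + k + k*r)*(k + r) = (k + r)*(3 + k + k*r))
-35*B(-2, L) - 41 = -35*((-2)² - 2*I*√2 - 2*(3 - 2*I*√2) + (I*√2)*(3 - 2*I*√2)) - 41 = -35*(4 - 2*I*√2 - 2*(3 - 2*I*√2) + (I*√2)*(3 - 2*I*√2)) - 41 = -35*(4 - 2*I*√2 + (-6 + 4*I*√2) + I*√2*(3 - 2*I*√2)) - 41 = -35*(-2 + 2*I*√2 + I*√2*(3 - 2*I*√2)) - 41 = (70 - 70*I*√2 - 35*I*√2*(3 - 2*I*√2)) - 41 = 29 - 70*I*√2 - 35*I*√2*(3 - 2*I*√2)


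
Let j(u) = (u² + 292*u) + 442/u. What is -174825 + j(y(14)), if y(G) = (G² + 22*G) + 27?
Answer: 139222270/531 ≈ 2.6219e+5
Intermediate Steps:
y(G) = 27 + G² + 22*G
j(u) = u² + 292*u + 442/u
-174825 + j(y(14)) = -174825 + (442 + (27 + 14² + 22*14)²*(292 + (27 + 14² + 22*14)))/(27 + 14² + 22*14) = -174825 + (442 + (27 + 196 + 308)²*(292 + (27 + 196 + 308)))/(27 + 196 + 308) = -174825 + (442 + 531²*(292 + 531))/531 = -174825 + (442 + 281961*823)/531 = -174825 + (442 + 232053903)/531 = -174825 + (1/531)*232054345 = -174825 + 232054345/531 = 139222270/531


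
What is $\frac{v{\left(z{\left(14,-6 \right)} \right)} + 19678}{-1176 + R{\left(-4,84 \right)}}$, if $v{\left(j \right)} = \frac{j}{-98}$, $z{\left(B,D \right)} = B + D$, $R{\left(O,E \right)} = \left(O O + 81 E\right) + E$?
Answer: $\frac{482109}{140336} \approx 3.4354$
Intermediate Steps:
$R{\left(O,E \right)} = O^{2} + 82 E$ ($R{\left(O,E \right)} = \left(O^{2} + 81 E\right) + E = O^{2} + 82 E$)
$v{\left(j \right)} = - \frac{j}{98}$ ($v{\left(j \right)} = j \left(- \frac{1}{98}\right) = - \frac{j}{98}$)
$\frac{v{\left(z{\left(14,-6 \right)} \right)} + 19678}{-1176 + R{\left(-4,84 \right)}} = \frac{- \frac{14 - 6}{98} + 19678}{-1176 + \left(\left(-4\right)^{2} + 82 \cdot 84\right)} = \frac{\left(- \frac{1}{98}\right) 8 + 19678}{-1176 + \left(16 + 6888\right)} = \frac{- \frac{4}{49} + 19678}{-1176 + 6904} = \frac{964218}{49 \cdot 5728} = \frac{964218}{49} \cdot \frac{1}{5728} = \frac{482109}{140336}$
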